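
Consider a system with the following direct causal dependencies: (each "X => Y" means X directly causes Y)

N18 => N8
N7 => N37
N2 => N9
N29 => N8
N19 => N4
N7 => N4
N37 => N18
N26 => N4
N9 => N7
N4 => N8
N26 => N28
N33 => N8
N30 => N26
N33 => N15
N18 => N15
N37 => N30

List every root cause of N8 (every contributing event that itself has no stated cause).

Tracing upstream from N8: N8 ← N4 ← N7 ← N9 ← N2.
A separate upstream branch: N8 ← N4 ← N19.
A separate upstream branch: N8 ← N33.
A separate upstream branch: N8 ← N29.
Each of those chain origins has no stated cause.

N19, N2, N29, N33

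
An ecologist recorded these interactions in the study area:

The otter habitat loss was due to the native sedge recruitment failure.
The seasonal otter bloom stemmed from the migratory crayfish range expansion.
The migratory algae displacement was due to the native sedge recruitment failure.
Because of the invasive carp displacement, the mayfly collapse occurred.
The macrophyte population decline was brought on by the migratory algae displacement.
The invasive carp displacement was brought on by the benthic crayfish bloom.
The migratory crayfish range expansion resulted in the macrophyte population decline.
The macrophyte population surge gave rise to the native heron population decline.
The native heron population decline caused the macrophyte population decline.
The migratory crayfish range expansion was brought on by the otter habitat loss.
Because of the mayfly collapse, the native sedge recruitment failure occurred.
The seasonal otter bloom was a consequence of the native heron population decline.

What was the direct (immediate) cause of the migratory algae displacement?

Upstream contributors include the benthic crayfish bloom, the invasive carp displacement, the mayfly collapse, but only the native sedge recruitment failure feeds directly into the migratory algae displacement.

the native sedge recruitment failure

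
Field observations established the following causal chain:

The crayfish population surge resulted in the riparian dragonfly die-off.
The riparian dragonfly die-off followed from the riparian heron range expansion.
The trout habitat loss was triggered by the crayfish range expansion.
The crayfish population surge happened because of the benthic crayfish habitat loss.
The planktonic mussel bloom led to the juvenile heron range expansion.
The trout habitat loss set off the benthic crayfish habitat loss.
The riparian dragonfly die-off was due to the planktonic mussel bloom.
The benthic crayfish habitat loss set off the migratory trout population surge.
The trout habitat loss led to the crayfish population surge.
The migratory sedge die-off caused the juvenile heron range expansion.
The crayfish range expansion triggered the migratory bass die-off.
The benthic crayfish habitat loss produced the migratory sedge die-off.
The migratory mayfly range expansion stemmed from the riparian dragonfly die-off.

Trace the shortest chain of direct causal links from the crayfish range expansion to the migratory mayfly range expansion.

the crayfish range expansion → the trout habitat loss
the trout habitat loss → the crayfish population surge
the crayfish population surge → the riparian dragonfly die-off
the riparian dragonfly die-off → the migratory mayfly range expansion
Length: 4 steps.

the crayfish range expansion → the trout habitat loss → the crayfish population surge → the riparian dragonfly die-off → the migratory mayfly range expansion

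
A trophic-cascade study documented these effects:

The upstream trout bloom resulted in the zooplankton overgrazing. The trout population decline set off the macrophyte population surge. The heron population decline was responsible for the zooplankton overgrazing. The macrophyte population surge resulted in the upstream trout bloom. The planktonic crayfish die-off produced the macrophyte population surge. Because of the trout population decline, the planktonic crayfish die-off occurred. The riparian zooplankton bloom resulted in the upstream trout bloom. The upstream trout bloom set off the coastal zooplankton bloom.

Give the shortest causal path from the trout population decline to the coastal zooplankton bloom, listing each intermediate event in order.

the trout population decline → the macrophyte population surge → the upstream trout bloom → the coastal zooplankton bloom

the trout population decline → the macrophyte population surge
the macrophyte population surge → the upstream trout bloom
the upstream trout bloom → the coastal zooplankton bloom
Length: 3 steps.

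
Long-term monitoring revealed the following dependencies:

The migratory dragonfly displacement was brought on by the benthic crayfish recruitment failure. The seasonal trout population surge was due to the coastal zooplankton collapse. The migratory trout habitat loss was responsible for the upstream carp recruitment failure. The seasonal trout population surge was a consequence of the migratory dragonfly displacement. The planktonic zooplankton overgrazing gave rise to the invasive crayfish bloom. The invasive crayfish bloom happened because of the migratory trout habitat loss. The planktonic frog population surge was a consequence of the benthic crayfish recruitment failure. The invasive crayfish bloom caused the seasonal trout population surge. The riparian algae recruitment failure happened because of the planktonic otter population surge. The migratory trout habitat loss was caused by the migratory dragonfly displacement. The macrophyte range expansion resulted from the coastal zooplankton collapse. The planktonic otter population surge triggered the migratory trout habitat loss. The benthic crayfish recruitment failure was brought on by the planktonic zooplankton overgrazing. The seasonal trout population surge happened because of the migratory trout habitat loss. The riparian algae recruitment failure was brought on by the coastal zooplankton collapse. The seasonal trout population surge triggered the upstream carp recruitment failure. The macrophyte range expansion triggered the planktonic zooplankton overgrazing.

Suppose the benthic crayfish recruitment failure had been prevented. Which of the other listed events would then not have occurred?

the migratory dragonfly displacement, the planktonic frog population surge

Downstream of the benthic crayfish recruitment failure: the migratory dragonfly displacement, the planktonic frog population surge, the migratory trout habitat loss, the invasive crayfish bloom, the seasonal trout population surge, the upstream carp recruitment failure.
Of those, still caused via another path: the migratory trout habitat loss, the invasive crayfish bloom, the seasonal trout population surge, the upstream carp recruitment failure.
The remainder have no surviving cause.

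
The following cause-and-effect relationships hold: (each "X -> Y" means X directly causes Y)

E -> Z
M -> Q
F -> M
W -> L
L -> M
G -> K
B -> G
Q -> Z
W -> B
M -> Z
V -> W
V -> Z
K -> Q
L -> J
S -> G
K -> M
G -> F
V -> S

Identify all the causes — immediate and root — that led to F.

B, G, S, V, W

Immediate cause of F: G.
Further upstream: V, W, S, B.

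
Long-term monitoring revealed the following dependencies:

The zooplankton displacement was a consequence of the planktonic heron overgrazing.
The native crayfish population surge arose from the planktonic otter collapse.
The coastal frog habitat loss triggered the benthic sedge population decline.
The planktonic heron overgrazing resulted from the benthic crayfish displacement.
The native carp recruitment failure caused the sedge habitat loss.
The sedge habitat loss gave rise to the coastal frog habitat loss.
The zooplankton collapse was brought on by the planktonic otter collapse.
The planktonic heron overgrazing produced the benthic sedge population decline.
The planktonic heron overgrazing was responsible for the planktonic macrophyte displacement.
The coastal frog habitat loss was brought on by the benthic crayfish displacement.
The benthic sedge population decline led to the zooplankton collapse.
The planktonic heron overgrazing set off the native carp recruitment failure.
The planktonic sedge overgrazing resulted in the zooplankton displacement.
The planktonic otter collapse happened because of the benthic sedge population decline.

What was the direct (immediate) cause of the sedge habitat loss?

Upstream contributors include the benthic crayfish displacement, the planktonic heron overgrazing, but only the native carp recruitment failure feeds directly into the sedge habitat loss.

the native carp recruitment failure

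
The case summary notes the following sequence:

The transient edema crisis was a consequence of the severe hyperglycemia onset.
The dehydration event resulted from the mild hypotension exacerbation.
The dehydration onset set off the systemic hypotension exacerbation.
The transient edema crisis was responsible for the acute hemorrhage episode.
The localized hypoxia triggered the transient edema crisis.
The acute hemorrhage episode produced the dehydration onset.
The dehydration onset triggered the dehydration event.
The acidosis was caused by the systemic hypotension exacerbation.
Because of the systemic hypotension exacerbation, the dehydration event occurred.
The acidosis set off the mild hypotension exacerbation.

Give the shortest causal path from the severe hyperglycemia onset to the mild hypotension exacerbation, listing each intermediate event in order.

the severe hyperglycemia onset → the transient edema crisis
the transient edema crisis → the acute hemorrhage episode
the acute hemorrhage episode → the dehydration onset
the dehydration onset → the systemic hypotension exacerbation
the systemic hypotension exacerbation → the acidosis
the acidosis → the mild hypotension exacerbation
Length: 6 steps.

the severe hyperglycemia onset → the transient edema crisis → the acute hemorrhage episode → the dehydration onset → the systemic hypotension exacerbation → the acidosis → the mild hypotension exacerbation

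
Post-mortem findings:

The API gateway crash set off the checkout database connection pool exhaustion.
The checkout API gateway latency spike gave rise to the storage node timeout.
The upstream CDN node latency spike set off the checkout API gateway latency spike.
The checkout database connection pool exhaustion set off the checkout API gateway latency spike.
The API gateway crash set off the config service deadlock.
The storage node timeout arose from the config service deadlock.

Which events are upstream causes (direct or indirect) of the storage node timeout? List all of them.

the API gateway crash, the checkout API gateway latency spike, the checkout database connection pool exhaustion, the config service deadlock, the upstream CDN node latency spike

Immediate causes of the storage node timeout: the config service deadlock, the checkout API gateway latency spike.
Further upstream: the API gateway crash, the checkout database connection pool exhaustion, the upstream CDN node latency spike.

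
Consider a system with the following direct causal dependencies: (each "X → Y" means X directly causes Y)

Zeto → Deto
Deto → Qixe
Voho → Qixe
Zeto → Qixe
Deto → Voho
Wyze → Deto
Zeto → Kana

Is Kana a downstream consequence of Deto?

No

Deto leads to Voho, Qixe; Kana is not among them.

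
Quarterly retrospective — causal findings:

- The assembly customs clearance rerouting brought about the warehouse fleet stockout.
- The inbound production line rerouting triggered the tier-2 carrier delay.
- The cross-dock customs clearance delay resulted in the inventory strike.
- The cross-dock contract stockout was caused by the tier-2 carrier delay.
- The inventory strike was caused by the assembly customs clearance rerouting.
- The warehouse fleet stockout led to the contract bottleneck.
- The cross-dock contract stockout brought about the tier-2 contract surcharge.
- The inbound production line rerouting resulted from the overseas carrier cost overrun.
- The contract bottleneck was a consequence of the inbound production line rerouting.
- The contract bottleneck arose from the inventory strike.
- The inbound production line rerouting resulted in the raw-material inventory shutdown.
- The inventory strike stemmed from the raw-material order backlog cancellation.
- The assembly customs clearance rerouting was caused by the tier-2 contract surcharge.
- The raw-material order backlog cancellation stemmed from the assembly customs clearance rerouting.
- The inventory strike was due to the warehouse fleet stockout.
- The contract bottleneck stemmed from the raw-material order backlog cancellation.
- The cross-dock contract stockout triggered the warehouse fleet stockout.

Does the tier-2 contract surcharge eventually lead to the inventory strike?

There is a causal chain: the tier-2 contract surcharge → the assembly customs clearance rerouting → the inventory strike.

Yes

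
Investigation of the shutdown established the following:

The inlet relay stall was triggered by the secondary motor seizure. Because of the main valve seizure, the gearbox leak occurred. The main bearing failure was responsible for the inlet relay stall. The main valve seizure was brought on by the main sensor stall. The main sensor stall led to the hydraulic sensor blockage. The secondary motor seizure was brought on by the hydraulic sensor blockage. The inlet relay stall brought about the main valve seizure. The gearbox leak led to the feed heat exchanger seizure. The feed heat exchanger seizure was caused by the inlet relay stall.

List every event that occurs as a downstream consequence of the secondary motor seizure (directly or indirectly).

the feed heat exchanger seizure, the gearbox leak, the inlet relay stall, the main valve seizure

Direct effects: the inlet relay stall.
2 steps out: the main valve seizure, the feed heat exchanger seizure.
3 steps out: the gearbox leak.
Not reachable from it: the main sensor stall, the hydraulic sensor blockage, the main bearing failure.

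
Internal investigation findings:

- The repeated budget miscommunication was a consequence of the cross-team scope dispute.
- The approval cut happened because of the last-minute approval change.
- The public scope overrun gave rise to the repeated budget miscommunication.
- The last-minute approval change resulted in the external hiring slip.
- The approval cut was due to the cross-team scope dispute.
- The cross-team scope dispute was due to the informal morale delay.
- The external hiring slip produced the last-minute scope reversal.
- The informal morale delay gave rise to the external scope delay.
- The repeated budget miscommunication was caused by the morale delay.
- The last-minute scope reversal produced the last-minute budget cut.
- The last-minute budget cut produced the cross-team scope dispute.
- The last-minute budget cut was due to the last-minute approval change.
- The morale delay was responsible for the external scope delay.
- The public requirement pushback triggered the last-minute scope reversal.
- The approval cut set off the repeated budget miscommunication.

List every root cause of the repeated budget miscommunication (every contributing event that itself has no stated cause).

the informal morale delay, the last-minute approval change, the morale delay, the public requirement pushback, the public scope overrun

Tracing upstream from the repeated budget miscommunication: the repeated budget miscommunication ← the public scope overrun.
A separate upstream branch: the repeated budget miscommunication ← the cross-team scope dispute ← the last-minute budget cut ← the last-minute scope reversal ← the public requirement pushback.
A separate upstream branch: the repeated budget miscommunication ← the approval cut ← the last-minute approval change.
A separate upstream branch: the repeated budget miscommunication ← the cross-team scope dispute ← the informal morale delay.
A separate upstream branch: the repeated budget miscommunication ← the morale delay.
Each of those chain origins has no stated cause.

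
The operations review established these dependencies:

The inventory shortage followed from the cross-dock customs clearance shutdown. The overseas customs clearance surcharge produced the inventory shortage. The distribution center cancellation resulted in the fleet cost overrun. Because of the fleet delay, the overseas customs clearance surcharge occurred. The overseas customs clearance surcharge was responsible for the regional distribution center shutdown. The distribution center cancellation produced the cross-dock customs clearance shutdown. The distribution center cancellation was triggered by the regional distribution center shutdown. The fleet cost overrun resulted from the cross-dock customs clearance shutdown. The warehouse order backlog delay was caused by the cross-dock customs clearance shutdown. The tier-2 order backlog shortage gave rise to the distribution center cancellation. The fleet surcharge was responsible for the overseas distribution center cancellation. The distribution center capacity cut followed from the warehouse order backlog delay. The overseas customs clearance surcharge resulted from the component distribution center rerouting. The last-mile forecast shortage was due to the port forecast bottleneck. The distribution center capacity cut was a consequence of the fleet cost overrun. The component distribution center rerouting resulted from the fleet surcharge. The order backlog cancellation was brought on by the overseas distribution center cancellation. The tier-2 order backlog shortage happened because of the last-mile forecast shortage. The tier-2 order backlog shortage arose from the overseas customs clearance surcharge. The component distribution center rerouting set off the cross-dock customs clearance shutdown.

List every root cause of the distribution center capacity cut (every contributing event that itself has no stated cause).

Tracing upstream from the distribution center capacity cut: the distribution center capacity cut ← the warehouse order backlog delay ← the cross-dock customs clearance shutdown ← the component distribution center rerouting ← the fleet surcharge.
A separate upstream branch: the distribution center capacity cut ← the fleet cost overrun ← the distribution center cancellation ← the regional distribution center shutdown ← the overseas customs clearance surcharge ← the fleet delay.
A separate upstream branch: the distribution center capacity cut ← the fleet cost overrun ← the distribution center cancellation ← the tier-2 order backlog shortage ← the last-mile forecast shortage ← the port forecast bottleneck.
Each of those chain origins has no stated cause.

the fleet delay, the fleet surcharge, the port forecast bottleneck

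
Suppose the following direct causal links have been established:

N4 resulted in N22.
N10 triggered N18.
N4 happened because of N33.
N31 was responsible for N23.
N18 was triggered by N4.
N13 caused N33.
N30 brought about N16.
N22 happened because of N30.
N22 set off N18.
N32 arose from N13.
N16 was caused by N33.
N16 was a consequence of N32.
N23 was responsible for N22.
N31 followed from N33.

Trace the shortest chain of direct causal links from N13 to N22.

N13 → N33
N33 → N4
N4 → N22
Length: 3 steps.

N13 → N33 → N4 → N22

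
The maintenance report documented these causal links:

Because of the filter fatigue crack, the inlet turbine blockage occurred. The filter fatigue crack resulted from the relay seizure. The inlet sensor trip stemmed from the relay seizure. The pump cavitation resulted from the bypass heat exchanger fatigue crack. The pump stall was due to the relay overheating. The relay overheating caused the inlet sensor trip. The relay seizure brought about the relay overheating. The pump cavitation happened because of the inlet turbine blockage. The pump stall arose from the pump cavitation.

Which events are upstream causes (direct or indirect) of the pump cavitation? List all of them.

Immediate causes of the pump cavitation: the inlet turbine blockage, the bypass heat exchanger fatigue crack.
Further upstream: the relay seizure, the filter fatigue crack.

the bypass heat exchanger fatigue crack, the filter fatigue crack, the inlet turbine blockage, the relay seizure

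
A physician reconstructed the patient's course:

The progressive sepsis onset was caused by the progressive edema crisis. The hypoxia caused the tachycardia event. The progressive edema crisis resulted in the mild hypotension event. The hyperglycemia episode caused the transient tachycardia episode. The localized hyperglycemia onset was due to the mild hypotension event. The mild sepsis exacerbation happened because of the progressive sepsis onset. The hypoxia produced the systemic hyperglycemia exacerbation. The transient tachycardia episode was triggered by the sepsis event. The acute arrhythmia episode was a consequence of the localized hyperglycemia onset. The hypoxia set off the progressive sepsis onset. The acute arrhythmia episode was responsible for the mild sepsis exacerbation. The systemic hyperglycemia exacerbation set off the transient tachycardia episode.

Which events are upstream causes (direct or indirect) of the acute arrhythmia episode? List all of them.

Immediate cause of the acute arrhythmia episode: the localized hyperglycemia onset.
Further upstream: the progressive edema crisis, the mild hypotension event.

the localized hyperglycemia onset, the mild hypotension event, the progressive edema crisis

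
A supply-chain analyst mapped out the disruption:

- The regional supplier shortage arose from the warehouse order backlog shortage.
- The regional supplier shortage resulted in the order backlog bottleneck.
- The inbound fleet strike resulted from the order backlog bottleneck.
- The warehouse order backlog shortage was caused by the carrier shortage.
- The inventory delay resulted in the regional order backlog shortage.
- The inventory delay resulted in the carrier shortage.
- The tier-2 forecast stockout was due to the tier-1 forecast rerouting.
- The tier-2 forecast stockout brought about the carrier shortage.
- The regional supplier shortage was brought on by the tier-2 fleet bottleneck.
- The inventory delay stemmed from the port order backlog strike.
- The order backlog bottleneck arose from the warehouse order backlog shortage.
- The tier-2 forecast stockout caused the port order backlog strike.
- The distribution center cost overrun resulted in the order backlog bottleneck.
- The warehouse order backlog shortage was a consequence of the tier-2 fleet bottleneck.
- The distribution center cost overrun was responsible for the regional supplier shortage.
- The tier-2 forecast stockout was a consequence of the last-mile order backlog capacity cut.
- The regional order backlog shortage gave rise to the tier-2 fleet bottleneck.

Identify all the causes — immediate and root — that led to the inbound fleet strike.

Immediate cause of the inbound fleet strike: the order backlog bottleneck.
Further upstream: the tier-1 forecast rerouting, the last-mile order backlog capacity cut, the tier-2 forecast stockout, the port order backlog strike, the inventory delay, the regional order backlog shortage, the tier-2 fleet bottleneck, the carrier shortage, the warehouse order backlog shortage, the distribution center cost overrun, the regional supplier shortage.

the carrier shortage, the distribution center cost overrun, the inventory delay, the last-mile order backlog capacity cut, the order backlog bottleneck, the port order backlog strike, the regional order backlog shortage, the regional supplier shortage, the tier-1 forecast rerouting, the tier-2 fleet bottleneck, the tier-2 forecast stockout, the warehouse order backlog shortage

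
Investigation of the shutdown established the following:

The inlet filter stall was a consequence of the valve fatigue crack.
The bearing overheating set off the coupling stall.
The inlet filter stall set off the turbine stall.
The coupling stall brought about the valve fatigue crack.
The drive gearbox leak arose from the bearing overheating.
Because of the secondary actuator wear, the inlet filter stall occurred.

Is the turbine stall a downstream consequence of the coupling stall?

There is a causal chain: the coupling stall → the valve fatigue crack → the inlet filter stall → the turbine stall.

Yes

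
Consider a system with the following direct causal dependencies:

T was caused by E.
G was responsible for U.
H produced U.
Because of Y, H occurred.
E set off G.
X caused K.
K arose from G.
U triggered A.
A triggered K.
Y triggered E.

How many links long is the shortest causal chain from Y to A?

Shortest chain: Y → H → U → A.

3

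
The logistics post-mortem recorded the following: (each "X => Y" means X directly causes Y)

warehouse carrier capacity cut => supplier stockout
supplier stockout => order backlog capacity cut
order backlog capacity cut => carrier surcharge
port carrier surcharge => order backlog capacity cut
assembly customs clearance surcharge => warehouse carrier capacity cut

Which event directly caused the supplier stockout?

the warehouse carrier capacity cut

Upstream contributors include the assembly customs clearance surcharge, but only the warehouse carrier capacity cut feeds directly into the supplier stockout.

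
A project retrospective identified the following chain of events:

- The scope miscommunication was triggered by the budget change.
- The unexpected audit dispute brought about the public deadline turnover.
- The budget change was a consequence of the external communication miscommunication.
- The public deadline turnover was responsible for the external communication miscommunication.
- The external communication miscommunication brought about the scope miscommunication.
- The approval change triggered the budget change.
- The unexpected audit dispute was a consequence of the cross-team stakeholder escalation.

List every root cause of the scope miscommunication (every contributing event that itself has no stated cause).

Tracing upstream from the scope miscommunication: the scope miscommunication ← the external communication miscommunication ← the public deadline turnover ← the unexpected audit dispute ← the cross-team stakeholder escalation.
A separate upstream branch: the scope miscommunication ← the budget change ← the approval change.
Each of those chain origins has no stated cause.

the approval change, the cross-team stakeholder escalation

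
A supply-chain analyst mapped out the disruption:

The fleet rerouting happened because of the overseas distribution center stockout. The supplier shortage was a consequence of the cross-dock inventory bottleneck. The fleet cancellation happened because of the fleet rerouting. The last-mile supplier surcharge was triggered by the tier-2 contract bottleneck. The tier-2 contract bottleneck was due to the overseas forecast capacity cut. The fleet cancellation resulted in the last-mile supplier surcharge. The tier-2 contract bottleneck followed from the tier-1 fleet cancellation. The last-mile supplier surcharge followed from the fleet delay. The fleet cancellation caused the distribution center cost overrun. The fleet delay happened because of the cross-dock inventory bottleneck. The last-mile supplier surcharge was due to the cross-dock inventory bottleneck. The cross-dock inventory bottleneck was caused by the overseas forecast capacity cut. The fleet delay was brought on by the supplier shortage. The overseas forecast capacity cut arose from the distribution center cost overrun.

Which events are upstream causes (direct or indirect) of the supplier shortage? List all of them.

the cross-dock inventory bottleneck, the distribution center cost overrun, the fleet cancellation, the fleet rerouting, the overseas distribution center stockout, the overseas forecast capacity cut

Immediate cause of the supplier shortage: the cross-dock inventory bottleneck.
Further upstream: the overseas distribution center stockout, the fleet rerouting, the fleet cancellation, the distribution center cost overrun, the overseas forecast capacity cut.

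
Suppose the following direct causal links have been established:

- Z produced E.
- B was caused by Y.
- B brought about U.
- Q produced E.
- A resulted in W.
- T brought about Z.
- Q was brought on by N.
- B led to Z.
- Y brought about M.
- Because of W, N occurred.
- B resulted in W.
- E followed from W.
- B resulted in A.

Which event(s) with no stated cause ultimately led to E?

T, Y

Tracing upstream from E: E ← Z ← B ← Y.
A separate upstream branch: E ← Z ← T.
Each of those chain origins has no stated cause.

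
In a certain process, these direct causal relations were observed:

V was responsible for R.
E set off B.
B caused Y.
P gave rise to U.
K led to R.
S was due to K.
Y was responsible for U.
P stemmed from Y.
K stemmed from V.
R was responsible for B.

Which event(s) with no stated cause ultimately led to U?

E, V

Tracing upstream from U: U ← Y ← B ← R ← V.
A separate upstream branch: U ← Y ← B ← E.
Each of those chain origins has no stated cause.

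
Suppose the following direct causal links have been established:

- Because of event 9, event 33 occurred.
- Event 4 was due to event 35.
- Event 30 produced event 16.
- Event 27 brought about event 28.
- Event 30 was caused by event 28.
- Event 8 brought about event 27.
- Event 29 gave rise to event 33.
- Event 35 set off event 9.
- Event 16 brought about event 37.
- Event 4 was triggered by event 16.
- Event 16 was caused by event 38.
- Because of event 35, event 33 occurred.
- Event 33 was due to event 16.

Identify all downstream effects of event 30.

event 16, event 33, event 37, event 4

Direct effects: event 16.
2 steps out: event 37, event 4, event 33.
Not reachable from it: event 8, event 27, event 28, event 38, event 35, event 29, event 9.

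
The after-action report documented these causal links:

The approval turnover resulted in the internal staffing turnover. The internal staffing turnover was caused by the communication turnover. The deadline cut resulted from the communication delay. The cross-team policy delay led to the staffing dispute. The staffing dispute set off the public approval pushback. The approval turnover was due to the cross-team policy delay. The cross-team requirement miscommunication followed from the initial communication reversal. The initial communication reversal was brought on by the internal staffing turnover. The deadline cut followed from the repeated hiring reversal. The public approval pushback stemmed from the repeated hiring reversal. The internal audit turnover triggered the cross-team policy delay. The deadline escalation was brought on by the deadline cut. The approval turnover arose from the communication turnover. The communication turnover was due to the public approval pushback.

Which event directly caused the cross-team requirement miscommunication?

the initial communication reversal

Upstream contributors include the repeated hiring reversal, the internal audit turnover, the cross-team policy delay, the staffing dispute, the public approval pushback, the communication turnover, the approval turnover, the internal staffing turnover, but only the initial communication reversal feeds directly into the cross-team requirement miscommunication.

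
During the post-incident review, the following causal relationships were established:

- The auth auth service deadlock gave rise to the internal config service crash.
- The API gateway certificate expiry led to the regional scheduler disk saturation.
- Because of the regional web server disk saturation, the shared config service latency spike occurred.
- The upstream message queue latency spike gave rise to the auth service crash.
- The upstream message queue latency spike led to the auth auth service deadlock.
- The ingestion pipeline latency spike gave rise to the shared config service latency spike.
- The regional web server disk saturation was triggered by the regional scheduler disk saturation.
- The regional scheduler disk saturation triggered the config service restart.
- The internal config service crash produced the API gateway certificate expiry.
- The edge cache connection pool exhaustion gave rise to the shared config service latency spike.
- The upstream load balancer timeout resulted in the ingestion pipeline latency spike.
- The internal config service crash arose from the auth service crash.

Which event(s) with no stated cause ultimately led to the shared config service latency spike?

the edge cache connection pool exhaustion, the upstream load balancer timeout, the upstream message queue latency spike

Tracing upstream from the shared config service latency spike: the shared config service latency spike ← the regional web server disk saturation ← the regional scheduler disk saturation ← the API gateway certificate expiry ← the internal config service crash ← the auth auth service deadlock ← the upstream message queue latency spike.
A separate upstream branch: the shared config service latency spike ← the edge cache connection pool exhaustion.
A separate upstream branch: the shared config service latency spike ← the ingestion pipeline latency spike ← the upstream load balancer timeout.
Each of those chain origins has no stated cause.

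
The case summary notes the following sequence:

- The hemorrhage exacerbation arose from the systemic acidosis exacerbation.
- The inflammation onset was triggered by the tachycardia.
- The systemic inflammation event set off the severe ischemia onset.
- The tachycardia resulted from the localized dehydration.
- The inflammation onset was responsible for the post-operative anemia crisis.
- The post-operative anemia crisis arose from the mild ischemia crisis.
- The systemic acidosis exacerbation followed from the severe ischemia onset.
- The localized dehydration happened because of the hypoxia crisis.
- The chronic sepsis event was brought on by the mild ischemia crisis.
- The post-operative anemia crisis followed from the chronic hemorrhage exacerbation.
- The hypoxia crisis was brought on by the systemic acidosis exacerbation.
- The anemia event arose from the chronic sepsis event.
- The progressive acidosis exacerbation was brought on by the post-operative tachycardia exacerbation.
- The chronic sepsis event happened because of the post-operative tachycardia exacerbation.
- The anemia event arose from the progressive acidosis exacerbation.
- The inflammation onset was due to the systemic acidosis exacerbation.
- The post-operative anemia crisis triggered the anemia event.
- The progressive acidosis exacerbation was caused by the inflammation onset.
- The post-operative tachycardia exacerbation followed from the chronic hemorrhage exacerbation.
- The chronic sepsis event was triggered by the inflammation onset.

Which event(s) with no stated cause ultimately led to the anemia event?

Tracing upstream from the anemia event: the anemia event ← the post-operative anemia crisis ← the chronic hemorrhage exacerbation.
A separate upstream branch: the anemia event ← the progressive acidosis exacerbation ← the inflammation onset ← the systemic acidosis exacerbation ← the severe ischemia onset ← the systemic inflammation event.
A separate upstream branch: the anemia event ← the chronic sepsis event ← the mild ischemia crisis.
Each of those chain origins has no stated cause.

the chronic hemorrhage exacerbation, the mild ischemia crisis, the systemic inflammation event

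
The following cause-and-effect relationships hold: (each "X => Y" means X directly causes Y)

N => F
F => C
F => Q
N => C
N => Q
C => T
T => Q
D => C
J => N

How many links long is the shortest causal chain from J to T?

3

Shortest chain: J → N → C → T.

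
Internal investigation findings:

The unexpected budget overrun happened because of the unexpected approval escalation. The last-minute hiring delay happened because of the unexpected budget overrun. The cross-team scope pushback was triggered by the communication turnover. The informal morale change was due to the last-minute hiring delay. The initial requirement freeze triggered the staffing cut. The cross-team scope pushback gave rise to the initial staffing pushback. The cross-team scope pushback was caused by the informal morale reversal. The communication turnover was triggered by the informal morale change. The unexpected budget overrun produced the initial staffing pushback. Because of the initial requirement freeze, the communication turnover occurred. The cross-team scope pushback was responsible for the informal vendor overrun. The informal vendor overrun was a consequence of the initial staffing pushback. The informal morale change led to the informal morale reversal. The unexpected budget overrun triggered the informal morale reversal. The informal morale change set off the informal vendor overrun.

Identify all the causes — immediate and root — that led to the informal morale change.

Immediate cause of the informal morale change: the last-minute hiring delay.
Further upstream: the unexpected approval escalation, the unexpected budget overrun.

the last-minute hiring delay, the unexpected approval escalation, the unexpected budget overrun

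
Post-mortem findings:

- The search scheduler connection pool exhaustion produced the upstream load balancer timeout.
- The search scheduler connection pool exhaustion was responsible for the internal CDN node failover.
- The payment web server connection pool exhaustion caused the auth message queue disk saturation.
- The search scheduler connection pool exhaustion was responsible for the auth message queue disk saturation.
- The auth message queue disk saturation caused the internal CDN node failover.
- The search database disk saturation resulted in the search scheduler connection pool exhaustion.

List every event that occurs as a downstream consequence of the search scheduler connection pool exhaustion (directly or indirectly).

Direct effects: the upstream load balancer timeout, the auth message queue disk saturation, the internal CDN node failover.
Not reachable from it: the search database disk saturation, the payment web server connection pool exhaustion.

the auth message queue disk saturation, the internal CDN node failover, the upstream load balancer timeout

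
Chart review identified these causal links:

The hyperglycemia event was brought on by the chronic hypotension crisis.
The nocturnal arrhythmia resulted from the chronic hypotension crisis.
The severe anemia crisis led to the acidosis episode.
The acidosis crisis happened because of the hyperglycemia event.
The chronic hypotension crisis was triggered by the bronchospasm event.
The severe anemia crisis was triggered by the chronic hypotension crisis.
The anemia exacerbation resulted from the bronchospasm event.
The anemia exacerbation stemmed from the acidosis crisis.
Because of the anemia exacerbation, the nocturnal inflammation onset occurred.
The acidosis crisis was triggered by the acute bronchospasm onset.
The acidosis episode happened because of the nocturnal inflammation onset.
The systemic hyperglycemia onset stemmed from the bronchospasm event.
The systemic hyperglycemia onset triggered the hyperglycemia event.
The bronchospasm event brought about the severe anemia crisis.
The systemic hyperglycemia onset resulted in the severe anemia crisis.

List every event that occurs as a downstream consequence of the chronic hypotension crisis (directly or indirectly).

the acidosis crisis, the acidosis episode, the anemia exacerbation, the hyperglycemia event, the nocturnal arrhythmia, the nocturnal inflammation onset, the severe anemia crisis

Direct effects: the hyperglycemia event, the nocturnal arrhythmia, the severe anemia crisis.
2 steps out: the acidosis crisis, the acidosis episode.
3 steps out: the anemia exacerbation.
4 steps out: the nocturnal inflammation onset.
Not reachable from it: the bronchospasm event, the systemic hyperglycemia onset, the acute bronchospasm onset.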